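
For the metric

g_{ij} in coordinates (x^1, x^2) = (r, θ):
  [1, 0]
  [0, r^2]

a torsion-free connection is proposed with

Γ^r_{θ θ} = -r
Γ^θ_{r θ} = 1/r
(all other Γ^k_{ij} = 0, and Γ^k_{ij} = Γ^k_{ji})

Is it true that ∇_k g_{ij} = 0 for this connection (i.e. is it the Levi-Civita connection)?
Using ∇_k g_{ij} = ∂_k g_{ij} - Γ^m_{ki} g_{mj} - Γ^m_{kj} g_{im}:
e.g. ∇_r g_{θθ} = (2*r) - (r) - (r) = 0
Every component ∇_k g_{ij} vanishes: the connection is metric compatible.
Yes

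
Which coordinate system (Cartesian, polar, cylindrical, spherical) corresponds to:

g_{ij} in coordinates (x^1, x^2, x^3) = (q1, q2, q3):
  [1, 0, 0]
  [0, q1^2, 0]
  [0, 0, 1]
The line element ds^2 = dq1^2 + q1^2 dq2^2 + dq3^2 is dr^2 + r^2 dθ^2 + dz^2 with q1 = r, q2 = θ, q3 = z.
cylindrical coordinates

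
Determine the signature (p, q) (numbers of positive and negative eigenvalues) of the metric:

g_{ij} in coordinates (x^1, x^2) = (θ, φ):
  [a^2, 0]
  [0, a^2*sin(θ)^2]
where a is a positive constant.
The metric is diagonal, so its eigenvalues are the diagonal entries: a^2, a^2*sin(θ)^2 (at a generic point, where coordinate-dependent entries are positive).
2 positive, 0 negative.
(2, 0) - Riemannian (positive definite)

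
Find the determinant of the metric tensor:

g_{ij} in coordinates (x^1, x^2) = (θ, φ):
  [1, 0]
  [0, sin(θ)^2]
For a 2×2 metric: det(g) = g_{11}·g_{22} - g_{12}·g_{21}
= (1)·(sin(θ)^2) - (0)·(0)
= sin(θ)^2 - 0
det(g) = sin(θ)^2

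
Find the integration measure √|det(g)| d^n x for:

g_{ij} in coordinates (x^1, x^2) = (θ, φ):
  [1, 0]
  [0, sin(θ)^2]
det(g) = sin(θ)^2
√|det(g)| = sin(θ) (taking 0 < θ < π so that |sin(θ)| = sin(θ))
Volume element: dV = sin(θ) dθ dφ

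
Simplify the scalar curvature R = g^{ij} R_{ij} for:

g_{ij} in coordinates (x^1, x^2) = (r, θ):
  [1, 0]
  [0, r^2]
Non-zero Christoffel symbols (Γ^k_{ij} = Γ^k_{ji}):
Γ^r_{θ θ} = -r
Γ^θ_{r θ} = 1/r
Ricci tensor (R_{ij} = R^k_{ikj}): R_{rr} = 0, R_{rθ} = 0, R_{θθ} = 0
Inverse metric: g^{rr} = 1, g^{θθ} = 1/r^2
R = g^{ij} R_{ij} = (1)(0) + (1/r^2)(0) = 0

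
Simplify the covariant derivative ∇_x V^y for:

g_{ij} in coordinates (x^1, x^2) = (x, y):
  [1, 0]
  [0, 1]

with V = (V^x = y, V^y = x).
All Christoffel symbols are zero.
∇_x V^y = ∂_x V^y + Γ^y_{x j} V^j
  = (1) + (0)(y) + (0)(x)
  = 1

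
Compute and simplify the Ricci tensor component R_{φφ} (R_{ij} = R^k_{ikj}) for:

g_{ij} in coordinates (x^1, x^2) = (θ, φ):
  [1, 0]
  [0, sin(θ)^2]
Non-zero Christoffel symbols (Γ^k_{ij} = Γ^k_{ji}):
Γ^θ_{φ φ} = -sin(2*θ)/2
Γ^φ_{θ φ} = 1/tan(θ)
R^θ_{φ θ φ} = ∂_θ Γ^θ_{φ φ} - ∂_φ Γ^θ_{φ θ} + Γ^θ_{θ m} Γ^m_{φ φ} - Γ^θ_{φ m} Γ^m_{φ θ}
  = (-cos(2*θ)) - (0) + (0) - (-cos(θ)^2) = sin(θ)^2
R^φ_{φ φ φ} = 0 (a repeated index in an antisymmetric pair)
R_{φφ} = R^θ_{φ θ φ} + R^φ_{φ φ φ} = (sin(θ)^2) + (0) = sin(θ)^2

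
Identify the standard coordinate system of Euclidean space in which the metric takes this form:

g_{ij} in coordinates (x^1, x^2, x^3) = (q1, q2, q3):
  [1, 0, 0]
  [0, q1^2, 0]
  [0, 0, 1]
The line element ds^2 = dq1^2 + q1^2 dq2^2 + dq3^2 is dr^2 + r^2 dθ^2 + dz^2 with q1 = r, q2 = θ, q3 = z.
cylindrical coordinates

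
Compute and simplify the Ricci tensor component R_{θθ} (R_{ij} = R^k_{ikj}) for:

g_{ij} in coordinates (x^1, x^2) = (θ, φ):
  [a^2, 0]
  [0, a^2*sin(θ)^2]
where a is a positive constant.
Non-zero Christoffel symbols (Γ^k_{ij} = Γ^k_{ji}):
Γ^θ_{φ φ} = -sin(2*θ)/2
Γ^φ_{θ φ} = 1/tan(θ)
R^θ_{θ θ θ} = 0 (a repeated index in an antisymmetric pair)
R^φ_{θ φ θ} = ∂_φ Γ^φ_{θ θ} - ∂_θ Γ^φ_{θ φ} + Γ^φ_{φ m} Γ^m_{θ θ} - Γ^φ_{θ m} Γ^m_{θ φ}
  = (0) - (-1/sin(θ)^2) + (0) - (1/tan(θ)^2) = 1
R_{θθ} = R^θ_{θ θ θ} + R^φ_{θ φ θ} = (0) + (1) = 1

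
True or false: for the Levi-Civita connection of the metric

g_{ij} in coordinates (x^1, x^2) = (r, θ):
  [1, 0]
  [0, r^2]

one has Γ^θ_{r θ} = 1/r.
Γ^θ_{r θ} = (1/2) g^{θθ} (∂_r g_{θθ} + ∂_θ g_{θr} - ∂_θ g_{rθ}) = (1/2)(1/r^2)((2*r) + (0) - (0)) = 1/r
This equals the proposed value 1/r.
True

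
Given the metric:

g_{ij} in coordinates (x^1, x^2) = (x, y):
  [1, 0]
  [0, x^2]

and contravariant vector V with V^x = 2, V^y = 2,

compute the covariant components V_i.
V_i = g_{ij} V^j:
V_x = (1)(2) + (0)(2) = 2
V_y = (0)(2) + (x^2)(2) = 2*x^2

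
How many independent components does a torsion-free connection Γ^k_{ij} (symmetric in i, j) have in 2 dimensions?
Γ^k_{ij} has n choices for the upper index and n(n+1)/2 independent symmetric lower index pairs.
Total = 2 × 2×3/2 = 2 × 3 = 6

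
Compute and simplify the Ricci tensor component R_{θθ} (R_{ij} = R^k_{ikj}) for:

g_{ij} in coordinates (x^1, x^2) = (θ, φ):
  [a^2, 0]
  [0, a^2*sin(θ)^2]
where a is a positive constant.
Non-zero Christoffel symbols (Γ^k_{ij} = Γ^k_{ji}):
Γ^θ_{φ φ} = -sin(2*θ)/2
Γ^φ_{θ φ} = 1/tan(θ)
R^θ_{θ θ θ} = 0 (a repeated index in an antisymmetric pair)
R^φ_{θ φ θ} = ∂_φ Γ^φ_{θ θ} - ∂_θ Γ^φ_{θ φ} + Γ^φ_{φ m} Γ^m_{θ θ} - Γ^φ_{θ m} Γ^m_{θ φ}
  = (0) - (-1/sin(θ)^2) + (0) - (1/tan(θ)^2) = 1
R_{θθ} = R^θ_{θ θ θ} + R^φ_{θ φ θ} = (0) + (1) = 1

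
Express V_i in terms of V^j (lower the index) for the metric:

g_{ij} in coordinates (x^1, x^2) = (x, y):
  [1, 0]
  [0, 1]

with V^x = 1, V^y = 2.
V_i = g_{ij} V^j:
V_x = (1)(1) + (0)(2) = 1
V_y = (0)(1) + (1)(2) = 2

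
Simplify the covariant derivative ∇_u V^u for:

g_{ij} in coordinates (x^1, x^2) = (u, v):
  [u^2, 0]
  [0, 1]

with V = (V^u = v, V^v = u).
Non-zero Christoffel symbols:
Γ^u_{u u} = 1/u
∇_u V^u = ∂_u V^u + Γ^u_{u j} V^j
  = (0) + (1/u)(v) + (0)(u)
  = v/u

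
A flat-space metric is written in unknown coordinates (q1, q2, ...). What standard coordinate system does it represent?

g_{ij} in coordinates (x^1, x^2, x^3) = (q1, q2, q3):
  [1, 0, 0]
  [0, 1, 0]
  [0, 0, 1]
All components are constant and the metric is the identity, i.e. orthonormal rectilinear coordinates.
Cartesian (3D) coordinates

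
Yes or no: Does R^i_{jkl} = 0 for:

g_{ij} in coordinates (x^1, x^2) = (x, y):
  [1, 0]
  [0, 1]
All metric components are constant, so every Christoffel symbol vanishes and R^i_{jkl} = 0.
Yes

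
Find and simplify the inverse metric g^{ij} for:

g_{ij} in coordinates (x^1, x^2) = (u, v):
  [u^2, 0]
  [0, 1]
The metric is diagonal, so g^{ij} is diagonal with entries 1/g_{ii}: diag(1/(u^2), 1).
g^{ij}:
  [1/u^2, 0]
  [0, 1]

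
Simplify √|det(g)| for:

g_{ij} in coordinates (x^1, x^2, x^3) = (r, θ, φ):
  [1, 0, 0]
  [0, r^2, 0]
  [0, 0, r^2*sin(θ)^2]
det(g) = r^4*sin(θ)^2
√|det(g)| = r^2*sin(θ) (taking 0 < θ < π so that |sin(θ)| = sin(θ))
Volume element: dV = r^2*sin(θ) dr dθ dφ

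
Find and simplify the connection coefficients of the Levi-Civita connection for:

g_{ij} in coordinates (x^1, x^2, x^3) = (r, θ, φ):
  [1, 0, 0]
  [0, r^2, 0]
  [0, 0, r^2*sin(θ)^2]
Using Γ^k_{ij} = (1/2) g^{km} (∂_i g_{mj} + ∂_j g_{mi} - ∂_m g_{ij}); the metric is diagonal, so only the m = k term contributes.
Non-zero symbols (using the symmetry Γ^k_{ij} = Γ^k_{ji}):
Γ^r_{θ θ} = (1/2) g^{rr} (∂_θ g_{rθ} + ∂_θ g_{rθ} - ∂_r g_{θθ}) = (1/2)(1)((0) + (0) - (2*r)) = -r
Γ^r_{φ φ} = (1/2) g^{rr} (∂_φ g_{rφ} + ∂_φ g_{rφ} - ∂_r g_{φφ}) = (1/2)(1)((0) + (0) - (2*r*sin(θ)^2)) = -r*sin(θ)^2
Γ^θ_{r θ} = (1/2) g^{θθ} (∂_r g_{θθ} + ∂_θ g_{θr} - ∂_θ g_{rθ}) = (1/2)(1/r^2)((2*r) + (0) - (0)) = 1/r
Γ^θ_{φ φ} = (1/2) g^{θθ} (∂_φ g_{θφ} + ∂_φ g_{θφ} - ∂_θ g_{φφ}) = (1/2)(1/r^2)((0) + (0) - (r^2*sin(2*θ))) = -sin(2*θ)/2
Γ^φ_{r φ} = (1/2) g^{φφ} (∂_r g_{φφ} + ∂_φ g_{φr} - ∂_φ g_{rφ}) = (1/2)(1/(r^2*sin(θ)^2))((2*r*sin(θ)^2) + (0) - (0)) = 1/r
Γ^φ_{θ φ} = (1/2) g^{φφ} (∂_θ g_{φφ} + ∂_φ g_{φθ} - ∂_φ g_{θφ}) = (1/2)(1/(r^2*sin(θ)^2))((r^2*sin(2*θ)) + (0) - (0)) = 1/tan(θ)
All other Christoffel symbols are zero.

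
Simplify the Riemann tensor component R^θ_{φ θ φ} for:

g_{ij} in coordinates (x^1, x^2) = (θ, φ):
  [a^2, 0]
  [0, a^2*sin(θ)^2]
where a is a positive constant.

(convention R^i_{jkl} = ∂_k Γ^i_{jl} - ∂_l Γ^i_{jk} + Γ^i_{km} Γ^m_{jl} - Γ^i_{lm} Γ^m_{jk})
Non-zero Christoffel symbols (Γ^k_{ij} = Γ^k_{ji}):
Γ^θ_{φ φ} = -sin(2*θ)/2
Γ^φ_{θ φ} = 1/tan(θ)
R^θ_{φ θ φ} = ∂_θ Γ^θ_{φ φ} - ∂_φ Γ^θ_{φ θ} + Γ^θ_{θ m} Γ^m_{φ φ} - Γ^θ_{φ m} Γ^m_{φ θ}
  = (-cos(2*θ)) - (0) + (0) - (-cos(θ)^2) = sin(θ)^2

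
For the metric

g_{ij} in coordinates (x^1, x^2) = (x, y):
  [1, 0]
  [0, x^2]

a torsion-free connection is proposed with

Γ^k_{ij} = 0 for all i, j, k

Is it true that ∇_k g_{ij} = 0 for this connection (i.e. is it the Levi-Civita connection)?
Using ∇_k g_{ij} = ∂_k g_{ij} - Γ^m_{ki} g_{mj} - Γ^m_{kj} g_{im}:
∇_x g_{yy} = (2*x) - (0) - (0) = 2*x ≠ 0
So the connection is not metric compatible (it is not the Levi-Civita connection).
No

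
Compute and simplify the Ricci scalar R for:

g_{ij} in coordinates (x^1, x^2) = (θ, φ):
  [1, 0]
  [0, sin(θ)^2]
Non-zero Christoffel symbols (Γ^k_{ij} = Γ^k_{ji}):
Γ^θ_{φ φ} = -sin(2*θ)/2
Γ^φ_{θ φ} = 1/tan(θ)
Ricci tensor (R_{ij} = R^k_{ikj}): R_{θθ} = 1, R_{θφ} = 0, R_{φφ} = sin(θ)^2
Inverse metric: g^{θθ} = 1, g^{φφ} = 1/sin(θ)^2
R = g^{ij} R_{ij} = (1)(1) + (1/sin(θ)^2)(sin(θ)^2) = 2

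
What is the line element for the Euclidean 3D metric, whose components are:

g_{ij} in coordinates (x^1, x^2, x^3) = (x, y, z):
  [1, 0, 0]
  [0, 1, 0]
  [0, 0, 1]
ds^2 = g_{ij} dx^i dx^j; only the non-zero components contribute.
ds^2 = dx^2 + dy^2 + dz^2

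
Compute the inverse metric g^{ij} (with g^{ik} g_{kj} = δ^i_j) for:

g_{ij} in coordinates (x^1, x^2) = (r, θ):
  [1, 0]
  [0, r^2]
The metric is diagonal, so g^{ij} is diagonal with entries 1/g_{ii}: diag(1, 1/(r^2)).
g^{ij}:
  [1, 0]
  [0, 1/r^2]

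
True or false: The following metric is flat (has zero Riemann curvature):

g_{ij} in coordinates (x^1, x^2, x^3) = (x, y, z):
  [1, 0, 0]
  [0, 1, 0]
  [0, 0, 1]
All metric components are constant, so every Christoffel symbol vanishes and R^i_{jkl} = 0.
True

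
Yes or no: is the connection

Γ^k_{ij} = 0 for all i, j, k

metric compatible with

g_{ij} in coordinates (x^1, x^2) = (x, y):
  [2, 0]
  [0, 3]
Using ∇_k g_{ij} = ∂_k g_{ij} - Γ^m_{ki} g_{mj} - Γ^m_{kj} g_{im}:
e.g. ∇_x g_{yy} = (0) - (0) - (0) = 0
Every component ∇_k g_{ij} vanishes: the connection is metric compatible.
Yes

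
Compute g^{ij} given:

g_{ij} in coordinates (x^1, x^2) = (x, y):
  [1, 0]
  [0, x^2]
The metric is diagonal, so g^{ij} is diagonal with entries 1/g_{ii}: diag(1, 1/(x^2)).
g^{ij}:
  [1, 0]
  [0, 1/x^2]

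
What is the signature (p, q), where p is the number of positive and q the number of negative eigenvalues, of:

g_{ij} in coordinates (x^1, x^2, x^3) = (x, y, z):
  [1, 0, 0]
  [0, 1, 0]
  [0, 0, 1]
The metric is diagonal, so its eigenvalues are the diagonal entries: 1, 1, 1 (at a generic point, where coordinate-dependent entries are positive).
3 positive, 0 negative.
(3, 0) - Riemannian (positive definite)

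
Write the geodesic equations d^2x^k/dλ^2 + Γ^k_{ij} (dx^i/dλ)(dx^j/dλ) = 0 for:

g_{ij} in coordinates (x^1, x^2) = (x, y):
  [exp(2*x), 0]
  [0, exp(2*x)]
Geodesic equation: d^2x^k/dλ^2 + Γ^k_{ij} (dx^i/dλ)(dx^j/dλ) = 0.
Non-zero Christoffel symbols:
Γ^x_{x x} = 1
Γ^x_{y y} = -1
Γ^y_{x y} = 1
Substituting (the symmetric pair Γ^k_{ij}, Γ^k_{ji} combines into a factor 2):
d^2x/dλ^2 + (dx/dλ)^2 - (dy/dλ)^2 = 0
d^2y/dλ^2 + 2 (dx/dλ)(dy/dλ) = 0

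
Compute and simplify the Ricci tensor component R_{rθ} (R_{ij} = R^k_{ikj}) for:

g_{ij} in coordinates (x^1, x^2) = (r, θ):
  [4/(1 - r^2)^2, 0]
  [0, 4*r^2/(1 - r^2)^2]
Non-zero Christoffel symbols (Γ^k_{ij} = Γ^k_{ji}):
Γ^r_{r r} = 2*r/(1 - r^2)
Γ^r_{θ θ} = (r^3 + r)/(r^2 - 1)
Γ^θ_{r θ} = (-r^2 - 1)/(r^3 - r)
R^r_{r r θ} = 0 (a repeated index in an antisymmetric pair)
R^θ_{r θ θ} = 0 (a repeated index in an antisymmetric pair)
R_{rθ} = R^r_{r r θ} + R^θ_{r θ θ} = (0) + (0) = 0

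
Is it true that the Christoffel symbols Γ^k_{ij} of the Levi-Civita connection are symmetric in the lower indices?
The Levi-Civita connection is torsion-free, which is exactly Γ^k_{ij} = Γ^k_{ji}.
Yes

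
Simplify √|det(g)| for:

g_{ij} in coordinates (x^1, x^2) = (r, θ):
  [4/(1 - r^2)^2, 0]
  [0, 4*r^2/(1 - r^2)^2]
det(g) = 16*r^2/(1 - r^2)^4
√|det(g)| = 4*r/(r^2 - 1)^2
Volume element: dV = 4*r/(r^2 - 1)^2 dr dθ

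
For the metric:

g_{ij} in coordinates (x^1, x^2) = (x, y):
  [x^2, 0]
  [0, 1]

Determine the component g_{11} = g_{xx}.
With x^1 = x, x^2 = y, g_{11} = g_{xx} is the row-1, column-1 entry of the matrix.
g_{11} = x^2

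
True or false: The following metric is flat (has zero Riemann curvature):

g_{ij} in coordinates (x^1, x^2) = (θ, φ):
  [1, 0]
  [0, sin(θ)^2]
Non-zero Christoffel symbols:
Γ^θ_{φ φ} = -sin(2*θ)/2
Γ^φ_{θ φ} = 1/tan(θ)
Ricci tensor: R_{θθ} = 1, R_{θφ} = 0, R_{φφ} = sin(θ)^2
The Ricci tensor is non-zero, so the Riemann tensor is non-zero: not flat.
False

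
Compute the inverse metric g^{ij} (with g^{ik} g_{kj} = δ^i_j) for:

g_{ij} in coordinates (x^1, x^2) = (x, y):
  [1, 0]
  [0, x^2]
The metric is diagonal, so g^{ij} is diagonal with entries 1/g_{ii}: diag(1, 1/(x^2)).
g^{ij}:
  [1, 0]
  [0, 1/x^2]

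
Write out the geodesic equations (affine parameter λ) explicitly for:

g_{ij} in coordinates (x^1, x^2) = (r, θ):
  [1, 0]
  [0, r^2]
Geodesic equation: d^2x^k/dλ^2 + Γ^k_{ij} (dx^i/dλ)(dx^j/dλ) = 0.
Non-zero Christoffel symbols:
Γ^r_{θ θ} = -r
Γ^θ_{r θ} = 1/r
Substituting (the symmetric pair Γ^k_{ij}, Γ^k_{ji} combines into a factor 2):
d^2r/dλ^2 - r (dθ/dλ)^2 = 0
d^2θ/dλ^2 + (2/r) (dr/dλ)(dθ/dλ) = 0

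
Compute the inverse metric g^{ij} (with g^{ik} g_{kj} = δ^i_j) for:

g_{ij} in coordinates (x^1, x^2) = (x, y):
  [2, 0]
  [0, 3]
The metric is diagonal, so g^{ij} is diagonal with entries 1/g_{ii}: diag(1/2, 1/3).
g^{ij}:
  [1/2, 0]
  [0, 1/3]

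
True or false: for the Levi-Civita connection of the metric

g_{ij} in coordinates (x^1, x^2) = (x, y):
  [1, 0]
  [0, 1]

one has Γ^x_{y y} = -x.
Γ^x_{y y} = (1/2) g^{xx} (∂_y g_{xy} + ∂_y g_{xy} - ∂_x g_{yy}) = (1/2)(1)((0) + (0) - (0)) = 0
This differs from the proposed value -x.
False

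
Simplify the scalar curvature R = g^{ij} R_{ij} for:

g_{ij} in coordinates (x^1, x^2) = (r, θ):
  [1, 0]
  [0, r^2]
Non-zero Christoffel symbols (Γ^k_{ij} = Γ^k_{ji}):
Γ^r_{θ θ} = -r
Γ^θ_{r θ} = 1/r
Ricci tensor (R_{ij} = R^k_{ikj}): R_{rr} = 0, R_{rθ} = 0, R_{θθ} = 0
Inverse metric: g^{rr} = 1, g^{θθ} = 1/r^2
R = g^{ij} R_{ij} = (1)(0) + (1/r^2)(0) = 0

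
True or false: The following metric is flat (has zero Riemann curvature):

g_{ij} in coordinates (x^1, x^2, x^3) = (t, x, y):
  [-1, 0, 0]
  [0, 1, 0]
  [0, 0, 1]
All metric components are constant, so every Christoffel symbol vanishes and R^i_{jkl} = 0.
True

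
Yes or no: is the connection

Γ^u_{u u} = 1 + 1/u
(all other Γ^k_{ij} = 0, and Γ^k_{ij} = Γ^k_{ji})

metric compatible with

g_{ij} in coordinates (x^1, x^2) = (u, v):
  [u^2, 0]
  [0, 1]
Using ∇_k g_{ij} = ∂_k g_{ij} - Γ^m_{ki} g_{mj} - Γ^m_{kj} g_{im}:
∇_u g_{uu} = (2*u) - (u^2 + u) - (u^2 + u) = -2*u^2 ≠ 0
So the connection is not metric compatible (it is not the Levi-Civita connection).
No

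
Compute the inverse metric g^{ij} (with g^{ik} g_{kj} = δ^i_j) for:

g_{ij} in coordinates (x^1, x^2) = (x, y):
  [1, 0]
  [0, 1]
The metric is diagonal, so g^{ij} is diagonal with entries 1/g_{ii}: diag(1, 1).
g^{ij}:
  [1, 0]
  [0, 1]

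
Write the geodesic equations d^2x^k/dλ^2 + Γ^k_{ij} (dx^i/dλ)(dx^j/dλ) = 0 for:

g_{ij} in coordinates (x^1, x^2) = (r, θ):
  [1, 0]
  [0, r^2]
Geodesic equation: d^2x^k/dλ^2 + Γ^k_{ij} (dx^i/dλ)(dx^j/dλ) = 0.
Non-zero Christoffel symbols:
Γ^r_{θ θ} = -r
Γ^θ_{r θ} = 1/r
Substituting (the symmetric pair Γ^k_{ij}, Γ^k_{ji} combines into a factor 2):
d^2r/dλ^2 - r (dθ/dλ)^2 = 0
d^2θ/dλ^2 + (2/r) (dr/dλ)(dθ/dλ) = 0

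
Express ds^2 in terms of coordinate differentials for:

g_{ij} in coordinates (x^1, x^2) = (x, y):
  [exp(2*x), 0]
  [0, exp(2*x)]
ds^2 = g_{ij} dx^i dx^j; only the non-zero components contribute.
ds^2 = exp(2*x) dx^2 + exp(2*x) dy^2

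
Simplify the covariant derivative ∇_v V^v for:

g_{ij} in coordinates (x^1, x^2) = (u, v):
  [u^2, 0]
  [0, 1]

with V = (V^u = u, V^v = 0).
Non-zero Christoffel symbols:
Γ^u_{u u} = 1/u
∇_v V^v = ∂_v V^v + Γ^v_{v j} V^j
  = (0) + (0)(u) + (0)(0)
  = 0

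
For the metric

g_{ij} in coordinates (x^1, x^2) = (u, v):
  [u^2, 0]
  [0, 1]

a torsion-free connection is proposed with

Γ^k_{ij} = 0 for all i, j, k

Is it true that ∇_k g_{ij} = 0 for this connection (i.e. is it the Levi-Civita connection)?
Using ∇_k g_{ij} = ∂_k g_{ij} - Γ^m_{ki} g_{mj} - Γ^m_{kj} g_{im}:
∇_u g_{uu} = (2*u) - (0) - (0) = 2*u ≠ 0
So the connection is not metric compatible (it is not the Levi-Civita connection).
No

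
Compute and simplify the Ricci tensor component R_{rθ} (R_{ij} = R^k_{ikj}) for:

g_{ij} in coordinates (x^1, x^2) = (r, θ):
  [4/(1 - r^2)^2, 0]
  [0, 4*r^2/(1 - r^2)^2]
Non-zero Christoffel symbols (Γ^k_{ij} = Γ^k_{ji}):
Γ^r_{r r} = 2*r/(1 - r^2)
Γ^r_{θ θ} = (r^3 + r)/(r^2 - 1)
Γ^θ_{r θ} = (-r^2 - 1)/(r^3 - r)
R^r_{r r θ} = 0 (a repeated index in an antisymmetric pair)
R^θ_{r θ θ} = 0 (a repeated index in an antisymmetric pair)
R_{rθ} = R^r_{r r θ} + R^θ_{r θ θ} = (0) + (0) = 0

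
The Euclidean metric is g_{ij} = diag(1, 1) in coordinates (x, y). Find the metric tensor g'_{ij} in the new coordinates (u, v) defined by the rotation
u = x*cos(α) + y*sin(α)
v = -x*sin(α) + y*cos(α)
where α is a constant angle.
Invert the transformation: x = u*cos(α) - v*sin(α), y = u*sin(α) + v*cos(α)
g'_{ij} = (∂x^k/∂x'^i)(∂x^l/∂x'^j) g_{kl}; with g_{kl} = δ_{kl} this is Σ_k (∂x^k/∂x'^i)(∂x^k/∂x'^j).
Jacobian: ∂x/∂u = cos(α), ∂x/∂v = -sin(α), ∂y/∂u = sin(α), ∂y/∂v = cos(α)
g'_{uu} = (cos(α))(cos(α)) + (sin(α))(sin(α)) = 1
g'_{uv} = (cos(α))(-sin(α)) + (sin(α))(cos(α)) = 0
g'_{vv} = (-sin(α))(-sin(α)) + (cos(α))(cos(α)) = 1
g'_{ij} = diag(1, 1)
The Euclidean metric is invariant under rotations.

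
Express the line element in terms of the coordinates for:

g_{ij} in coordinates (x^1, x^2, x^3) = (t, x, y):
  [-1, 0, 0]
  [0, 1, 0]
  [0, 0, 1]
ds^2 = g_{ij} dx^i dx^j; only the non-zero components contribute.
ds^2 = -dt^2 + dx^2 + dy^2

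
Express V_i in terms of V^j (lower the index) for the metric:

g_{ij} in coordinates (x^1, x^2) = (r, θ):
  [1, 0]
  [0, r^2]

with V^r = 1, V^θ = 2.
V_i = g_{ij} V^j:
V_r = (1)(1) + (0)(2) = 1
V_θ = (0)(1) + (r^2)(2) = 2*r^2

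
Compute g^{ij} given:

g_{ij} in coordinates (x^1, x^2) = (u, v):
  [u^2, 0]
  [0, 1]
The metric is diagonal, so g^{ij} is diagonal with entries 1/g_{ii}: diag(1/(u^2), 1).
g^{ij}:
  [1/u^2, 0]
  [0, 1]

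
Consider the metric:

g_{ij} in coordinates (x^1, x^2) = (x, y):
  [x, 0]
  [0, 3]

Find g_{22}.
With x^1 = x, x^2 = y, g_{22} = g_{yy} is the row-2, column-2 entry of the matrix.
g_{22} = 3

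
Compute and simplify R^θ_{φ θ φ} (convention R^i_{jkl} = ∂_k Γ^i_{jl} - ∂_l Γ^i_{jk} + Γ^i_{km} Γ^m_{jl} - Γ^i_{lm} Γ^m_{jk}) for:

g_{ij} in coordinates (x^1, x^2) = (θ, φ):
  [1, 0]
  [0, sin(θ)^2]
Non-zero Christoffel symbols (Γ^k_{ij} = Γ^k_{ji}):
Γ^θ_{φ φ} = -sin(2*θ)/2
Γ^φ_{θ φ} = 1/tan(θ)
R^θ_{φ θ φ} = ∂_θ Γ^θ_{φ φ} - ∂_φ Γ^θ_{φ θ} + Γ^θ_{θ m} Γ^m_{φ φ} - Γ^θ_{φ m} Γ^m_{φ θ}
  = (-cos(2*θ)) - (0) + (0) - (-cos(θ)^2) = sin(θ)^2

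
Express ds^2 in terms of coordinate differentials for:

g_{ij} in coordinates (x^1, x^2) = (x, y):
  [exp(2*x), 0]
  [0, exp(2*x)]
ds^2 = g_{ij} dx^i dx^j; only the non-zero components contribute.
ds^2 = exp(2*x) dx^2 + exp(2*x) dy^2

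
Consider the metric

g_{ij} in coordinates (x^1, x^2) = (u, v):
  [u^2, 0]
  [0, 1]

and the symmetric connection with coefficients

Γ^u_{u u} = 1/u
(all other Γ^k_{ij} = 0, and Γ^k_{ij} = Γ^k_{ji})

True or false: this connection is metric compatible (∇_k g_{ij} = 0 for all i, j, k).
Using ∇_k g_{ij} = ∂_k g_{ij} - Γ^m_{ki} g_{mj} - Γ^m_{kj} g_{im}:
e.g. ∇_u g_{uu} = (2*u) - (u) - (u) = 0
Every component ∇_k g_{ij} vanishes: the connection is metric compatible.
True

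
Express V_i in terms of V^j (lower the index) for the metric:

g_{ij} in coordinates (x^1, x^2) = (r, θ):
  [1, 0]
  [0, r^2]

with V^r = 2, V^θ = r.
V_i = g_{ij} V^j:
V_r = (1)(2) + (0)(r) = 2
V_θ = (0)(2) + (r^2)(r) = r^3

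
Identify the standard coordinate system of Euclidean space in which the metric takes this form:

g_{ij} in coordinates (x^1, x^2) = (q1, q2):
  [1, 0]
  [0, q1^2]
The line element ds^2 = dq1^2 + q1^2 dq2^2 is dr^2 + r^2 dθ^2 with q1 = r, q2 = θ.
polar coordinates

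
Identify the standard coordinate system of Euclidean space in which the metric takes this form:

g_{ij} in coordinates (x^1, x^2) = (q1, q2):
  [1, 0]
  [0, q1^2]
The line element ds^2 = dq1^2 + q1^2 dq2^2 is dr^2 + r^2 dθ^2 with q1 = r, q2 = θ.
polar coordinates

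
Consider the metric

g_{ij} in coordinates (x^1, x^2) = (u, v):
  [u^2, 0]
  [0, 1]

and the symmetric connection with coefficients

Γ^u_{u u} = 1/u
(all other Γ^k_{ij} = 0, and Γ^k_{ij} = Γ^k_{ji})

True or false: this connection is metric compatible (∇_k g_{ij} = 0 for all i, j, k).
Using ∇_k g_{ij} = ∂_k g_{ij} - Γ^m_{ki} g_{mj} - Γ^m_{kj} g_{im}:
e.g. ∇_u g_{uu} = (2*u) - (u) - (u) = 0
Every component ∇_k g_{ij} vanishes: the connection is metric compatible.
True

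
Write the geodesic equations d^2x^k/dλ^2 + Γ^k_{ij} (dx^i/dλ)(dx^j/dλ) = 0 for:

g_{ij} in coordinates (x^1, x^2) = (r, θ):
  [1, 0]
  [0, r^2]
Geodesic equation: d^2x^k/dλ^2 + Γ^k_{ij} (dx^i/dλ)(dx^j/dλ) = 0.
Non-zero Christoffel symbols:
Γ^r_{θ θ} = -r
Γ^θ_{r θ} = 1/r
Substituting (the symmetric pair Γ^k_{ij}, Γ^k_{ji} combines into a factor 2):
d^2r/dλ^2 - r (dθ/dλ)^2 = 0
d^2θ/dλ^2 + (2/r) (dr/dλ)(dθ/dλ) = 0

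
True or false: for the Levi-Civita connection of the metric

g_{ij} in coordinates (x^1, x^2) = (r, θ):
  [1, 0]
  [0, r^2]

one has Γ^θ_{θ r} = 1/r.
Γ^θ_{θ r} = (1/2) g^{θθ} (∂_θ g_{θr} + ∂_r g_{θθ} - ∂_θ g_{θr}) = (1/2)(1/r^2)((0) + (2*r) - (0)) = 1/r
This equals the proposed value 1/r.
True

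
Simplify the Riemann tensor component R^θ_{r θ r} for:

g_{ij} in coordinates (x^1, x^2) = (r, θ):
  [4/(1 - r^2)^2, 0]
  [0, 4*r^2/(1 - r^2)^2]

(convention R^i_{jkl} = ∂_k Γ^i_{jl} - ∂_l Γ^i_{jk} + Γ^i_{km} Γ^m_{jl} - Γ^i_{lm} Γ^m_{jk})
Non-zero Christoffel symbols (Γ^k_{ij} = Γ^k_{ji}):
Γ^r_{r r} = 2*r/(1 - r^2)
Γ^r_{θ θ} = (r^3 + r)/(r^2 - 1)
Γ^θ_{r θ} = (-r^2 - 1)/(r^3 - r)
R^θ_{r θ r} = ∂_θ Γ^θ_{r r} - ∂_r Γ^θ_{r θ} + Γ^θ_{θ m} Γ^m_{r r} - Γ^θ_{r m} Γ^m_{r θ}
  = (0) - ((r^4 + 4*r^2 - 1)/(r^3 - r)^2) + (2*(r^2 + 1)/(r^2 - 1)^2) - ((r^2 + 1)^2/(r^3 - r)^2) = -4/(r^2 - 1)^2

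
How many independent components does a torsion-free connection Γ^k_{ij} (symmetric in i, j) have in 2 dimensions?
Γ^k_{ij} has n choices for the upper index and n(n+1)/2 independent symmetric lower index pairs.
Total = 2 × 2×3/2 = 2 × 3 = 6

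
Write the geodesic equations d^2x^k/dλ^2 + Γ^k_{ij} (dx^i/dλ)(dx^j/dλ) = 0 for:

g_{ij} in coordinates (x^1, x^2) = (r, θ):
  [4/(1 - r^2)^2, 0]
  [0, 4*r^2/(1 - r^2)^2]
Geodesic equation: d^2x^k/dλ^2 + Γ^k_{ij} (dx^i/dλ)(dx^j/dλ) = 0.
Non-zero Christoffel symbols:
Γ^r_{r r} = 2*r/(1 - r^2)
Γ^r_{θ θ} = (r^3 + r)/(r^2 - 1)
Γ^θ_{r θ} = (-r^2 - 1)/(r^3 - r)
Substituting (the symmetric pair Γ^k_{ij}, Γ^k_{ji} combines into a factor 2):
d^2r/dλ^2 + (2*r/(1 - r^2)) (dr/dλ)^2 + ((r^3 + r)/(r^2 - 1)) (dθ/dλ)^2 = 0
d^2θ/dλ^2 + ((-2*r^2 - 2)/(r^3 - r)) (dr/dλ)(dθ/dλ) = 0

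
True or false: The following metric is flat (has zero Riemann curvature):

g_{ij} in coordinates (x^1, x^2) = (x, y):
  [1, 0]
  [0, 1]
All metric components are constant, so every Christoffel symbol vanishes and R^i_{jkl} = 0.
True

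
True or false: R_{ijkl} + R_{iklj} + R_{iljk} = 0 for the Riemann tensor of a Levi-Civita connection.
This is the first (algebraic) Bianchi identity.
True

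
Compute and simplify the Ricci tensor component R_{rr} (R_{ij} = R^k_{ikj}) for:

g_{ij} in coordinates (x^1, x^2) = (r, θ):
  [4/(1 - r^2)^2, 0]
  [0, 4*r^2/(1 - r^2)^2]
Non-zero Christoffel symbols (Γ^k_{ij} = Γ^k_{ji}):
Γ^r_{r r} = 2*r/(1 - r^2)
Γ^r_{θ θ} = (r^3 + r)/(r^2 - 1)
Γ^θ_{r θ} = (-r^2 - 1)/(r^3 - r)
R^r_{r r r} = 0 (a repeated index in an antisymmetric pair)
R^θ_{r θ r} = ∂_θ Γ^θ_{r r} - ∂_r Γ^θ_{r θ} + Γ^θ_{θ m} Γ^m_{r r} - Γ^θ_{r m} Γ^m_{r θ}
  = (0) - ((r^4 + 4*r^2 - 1)/(r^3 - r)^2) + (2*(r^2 + 1)/(r^2 - 1)^2) - ((r^2 + 1)^2/(r^3 - r)^2) = -4/(r^2 - 1)^2
R_{rr} = R^r_{r r r} + R^θ_{r θ r} = (0) + (-4/(r^2 - 1)^2) = -4/(r^2 - 1)^2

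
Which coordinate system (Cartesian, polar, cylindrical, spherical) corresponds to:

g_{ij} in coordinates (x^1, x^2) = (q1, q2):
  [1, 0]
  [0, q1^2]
The line element ds^2 = dq1^2 + q1^2 dq2^2 is dr^2 + r^2 dθ^2 with q1 = r, q2 = θ.
polar coordinates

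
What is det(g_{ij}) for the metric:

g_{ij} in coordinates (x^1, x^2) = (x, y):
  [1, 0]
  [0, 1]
For a 2×2 metric: det(g) = g_{11}·g_{22} - g_{12}·g_{21}
= (1)·(1) - (0)·(0)
= 1 - 0
det(g) = 1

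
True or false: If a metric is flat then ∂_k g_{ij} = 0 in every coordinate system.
Flatness means R^i_{jkl} = 0; the components can still vary, e.g. the flat plane in polar coordinates has g_{θθ} = r^2.
False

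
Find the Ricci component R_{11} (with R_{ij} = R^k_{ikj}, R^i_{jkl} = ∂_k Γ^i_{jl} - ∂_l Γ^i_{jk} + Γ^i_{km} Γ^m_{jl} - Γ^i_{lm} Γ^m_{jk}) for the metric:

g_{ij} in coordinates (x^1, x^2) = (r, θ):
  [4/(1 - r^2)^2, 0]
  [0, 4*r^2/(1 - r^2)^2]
Non-zero Christoffel symbols (Γ^k_{ij} = Γ^k_{ji}):
Γ^r_{r r} = 2*r/(1 - r^2)
Γ^r_{θ θ} = (r^3 + r)/(r^2 - 1)
Γ^θ_{r θ} = (-r^2 - 1)/(r^3 - r)
R^r_{r r r} = 0 (a repeated index in an antisymmetric pair)
R^θ_{r θ r} = ∂_θ Γ^θ_{r r} - ∂_r Γ^θ_{r θ} + Γ^θ_{θ m} Γ^m_{r r} - Γ^θ_{r m} Γ^m_{r θ}
  = (0) - ((r^4 + 4*r^2 - 1)/(r^3 - r)^2) + (2*(r^2 + 1)/(r^2 - 1)^2) - ((r^2 + 1)^2/(r^3 - r)^2) = -4/(r^2 - 1)^2
R_{rr} = R^r_{r r r} + R^θ_{r θ r} = (0) + (-4/(r^2 - 1)^2) = -4/(r^2 - 1)^2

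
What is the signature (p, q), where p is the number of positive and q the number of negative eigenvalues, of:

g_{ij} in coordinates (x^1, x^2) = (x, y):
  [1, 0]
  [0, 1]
The metric is diagonal, so its eigenvalues are the diagonal entries: 1, 1 (at a generic point, where coordinate-dependent entries are positive).
2 positive, 0 negative.
(2, 0) - Riemannian (positive definite)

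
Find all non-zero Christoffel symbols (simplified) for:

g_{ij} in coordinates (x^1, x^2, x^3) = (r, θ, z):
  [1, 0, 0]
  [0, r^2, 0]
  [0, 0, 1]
Using Γ^k_{ij} = (1/2) g^{km} (∂_i g_{mj} + ∂_j g_{mi} - ∂_m g_{ij}); the metric is diagonal, so only the m = k term contributes.
Non-zero symbols (using the symmetry Γ^k_{ij} = Γ^k_{ji}):
Γ^r_{θ θ} = (1/2) g^{rr} (∂_θ g_{rθ} + ∂_θ g_{rθ} - ∂_r g_{θθ}) = (1/2)(1)((0) + (0) - (2*r)) = -r
Γ^θ_{r θ} = (1/2) g^{θθ} (∂_r g_{θθ} + ∂_θ g_{θr} - ∂_θ g_{rθ}) = (1/2)(1/r^2)((2*r) + (0) - (0)) = 1/r
All other Christoffel symbols are zero.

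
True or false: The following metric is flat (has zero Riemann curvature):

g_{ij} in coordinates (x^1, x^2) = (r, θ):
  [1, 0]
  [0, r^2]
Non-zero Christoffel symbols:
Γ^r_{θ θ} = -r
Γ^θ_{r θ} = 1/r
Ricci tensor: R_{rr} = 0, R_{rθ} = 0, R_{θθ} = 0
All R_{ij} vanish; in 2 dimensions the Riemann tensor is fully determined by the Ricci tensor, so R^i_{jkl} = 0: the metric is flat (curvilinear coordinates on flat space).
True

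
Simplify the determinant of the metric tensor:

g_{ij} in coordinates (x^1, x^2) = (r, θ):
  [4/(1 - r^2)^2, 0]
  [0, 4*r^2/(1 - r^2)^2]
For a 2×2 metric: det(g) = g_{11}·g_{22} - g_{12}·g_{21}
= (4/(1 - r^2)^2)·(4*r^2/(1 - r^2)^2) - (0)·(0)
= 16*r^2/(1 - r^2)^4 - 0
det(g) = 16*r^2/(1 - r^2)^4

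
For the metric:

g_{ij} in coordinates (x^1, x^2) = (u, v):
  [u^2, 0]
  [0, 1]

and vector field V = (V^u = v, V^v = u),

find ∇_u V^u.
Non-zero Christoffel symbols:
Γ^u_{u u} = 1/u
∇_u V^u = ∂_u V^u + Γ^u_{u j} V^j
  = (0) + (1/u)(v) + (0)(u)
  = v/u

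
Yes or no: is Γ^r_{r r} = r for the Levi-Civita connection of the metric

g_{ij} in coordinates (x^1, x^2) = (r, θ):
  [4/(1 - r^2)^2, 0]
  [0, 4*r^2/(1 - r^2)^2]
Γ^r_{r r} = (1/2) g^{rr} (∂_r g_{rr} + ∂_r g_{rr} - ∂_r g_{rr}) = (1/2)((1 - r^2)^2/4)((16*r/(1 - r^2)^3) + (16*r/(1 - r^2)^3) - (16*r/(1 - r^2)^3)) = 2*r/(1 - r^2)
This differs from the proposed value r.
No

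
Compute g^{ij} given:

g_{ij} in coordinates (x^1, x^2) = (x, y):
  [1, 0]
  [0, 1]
The metric is diagonal, so g^{ij} is diagonal with entries 1/g_{ii}: diag(1, 1).
g^{ij}:
  [1, 0]
  [0, 1]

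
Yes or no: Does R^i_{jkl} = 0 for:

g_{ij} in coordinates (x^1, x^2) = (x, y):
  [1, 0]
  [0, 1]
All metric components are constant, so every Christoffel symbol vanishes and R^i_{jkl} = 0.
Yes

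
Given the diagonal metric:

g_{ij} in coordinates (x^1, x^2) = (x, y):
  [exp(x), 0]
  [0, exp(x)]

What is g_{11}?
With x^1 = x, x^2 = y, g_{11} = g_{xx} is the row-1, column-1 entry of the matrix.
g_{11} = exp(x)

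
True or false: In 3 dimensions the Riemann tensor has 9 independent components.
n^2(n^2-1)/12 = 9·8/12 = 6 independent components for n = 3.
False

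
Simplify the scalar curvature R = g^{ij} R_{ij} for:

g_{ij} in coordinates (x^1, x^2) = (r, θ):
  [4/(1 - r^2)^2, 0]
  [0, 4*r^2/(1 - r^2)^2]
Non-zero Christoffel symbols (Γ^k_{ij} = Γ^k_{ji}):
Γ^r_{r r} = 2*r/(1 - r^2)
Γ^r_{θ θ} = (r^3 + r)/(r^2 - 1)
Γ^θ_{r θ} = (-r^2 - 1)/(r^3 - r)
Ricci tensor (R_{ij} = R^k_{ikj}): R_{rr} = -4/(r^2 - 1)^2, R_{rθ} = 0, R_{θθ} = -4*r^2/(r^2 - 1)^2
Inverse metric: g^{rr} = (1 - r^2)^2/4, g^{θθ} = (1 - r^2)^2/(4*r^2)
R = g^{ij} R_{ij} = ((1 - r^2)^2/4)(-4/(r^2 - 1)^2) + ((1 - r^2)^2/(4*r^2))(-4*r^2/(r^2 - 1)^2) = -2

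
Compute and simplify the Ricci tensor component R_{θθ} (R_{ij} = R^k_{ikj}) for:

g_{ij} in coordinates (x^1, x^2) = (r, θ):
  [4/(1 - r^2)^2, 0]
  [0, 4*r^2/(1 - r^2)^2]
Non-zero Christoffel symbols (Γ^k_{ij} = Γ^k_{ji}):
Γ^r_{r r} = 2*r/(1 - r^2)
Γ^r_{θ θ} = (r^3 + r)/(r^2 - 1)
Γ^θ_{r θ} = (-r^2 - 1)/(r^3 - r)
R^r_{θ r θ} = ∂_r Γ^r_{θ θ} - ∂_θ Γ^r_{θ r} + Γ^r_{r m} Γ^m_{θ θ} - Γ^r_{θ m} Γ^m_{θ r}
  = ((r^4 - 4*r^2 - 1)/(r^2 - 1)^2) - (0) + (-2*r^2*(r^2 + 1)/(r^2 - 1)^2) - (-(r^2 + 1)^2/(r^2 - 1)^2) = -4*r^2/(r^2 - 1)^2
R^θ_{θ θ θ} = 0 (a repeated index in an antisymmetric pair)
R_{θθ} = R^r_{θ r θ} + R^θ_{θ θ θ} = (-4*r^2/(r^2 - 1)^2) + (0) = -4*r^2/(r^2 - 1)^2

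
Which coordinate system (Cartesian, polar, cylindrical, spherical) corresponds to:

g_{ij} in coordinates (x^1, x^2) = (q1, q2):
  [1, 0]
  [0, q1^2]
The line element ds^2 = dq1^2 + q1^2 dq2^2 is dr^2 + r^2 dθ^2 with q1 = r, q2 = θ.
polar coordinates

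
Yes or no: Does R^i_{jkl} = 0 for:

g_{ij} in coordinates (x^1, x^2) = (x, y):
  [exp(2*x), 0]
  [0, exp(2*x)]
Non-zero Christoffel symbols:
Γ^x_{x x} = 1
Γ^x_{y y} = -1
Γ^y_{x y} = 1
Ricci tensor: R_{xx} = 0, R_{xy} = 0, R_{yy} = 0
All R_{ij} vanish; in 2 dimensions the Riemann tensor is fully determined by the Ricci tensor, so R^i_{jkl} = 0: the metric is flat (curvilinear coordinates on flat space).
Yes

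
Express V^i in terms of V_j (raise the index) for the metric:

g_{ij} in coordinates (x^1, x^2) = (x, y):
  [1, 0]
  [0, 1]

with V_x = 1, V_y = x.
Inverse metric (diagonal): g^{xx} = 1, g^{yy} = 1
V^i = g^{ij} V_j:
V^x = (1)(1) + (0)(x) = 1
V^y = (0)(1) + (1)(x) = x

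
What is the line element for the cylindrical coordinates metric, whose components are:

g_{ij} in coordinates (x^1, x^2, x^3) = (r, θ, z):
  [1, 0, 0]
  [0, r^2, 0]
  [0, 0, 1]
ds^2 = g_{ij} dx^i dx^j; only the non-zero components contribute.
ds^2 = dr^2 + r^2 dθ^2 + dz^2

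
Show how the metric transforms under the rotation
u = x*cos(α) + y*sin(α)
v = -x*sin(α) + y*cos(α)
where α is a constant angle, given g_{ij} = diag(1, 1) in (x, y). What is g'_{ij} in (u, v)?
Invert the transformation: x = u*cos(α) - v*sin(α), y = u*sin(α) + v*cos(α)
g'_{ij} = (∂x^k/∂x'^i)(∂x^l/∂x'^j) g_{kl}; with g_{kl} = δ_{kl} this is Σ_k (∂x^k/∂x'^i)(∂x^k/∂x'^j).
Jacobian: ∂x/∂u = cos(α), ∂x/∂v = -sin(α), ∂y/∂u = sin(α), ∂y/∂v = cos(α)
g'_{uu} = (cos(α))(cos(α)) + (sin(α))(sin(α)) = 1
g'_{uv} = (cos(α))(-sin(α)) + (sin(α))(cos(α)) = 0
g'_{vv} = (-sin(α))(-sin(α)) + (cos(α))(cos(α)) = 1
g'_{ij} = diag(1, 1)
The Euclidean metric is invariant under rotations.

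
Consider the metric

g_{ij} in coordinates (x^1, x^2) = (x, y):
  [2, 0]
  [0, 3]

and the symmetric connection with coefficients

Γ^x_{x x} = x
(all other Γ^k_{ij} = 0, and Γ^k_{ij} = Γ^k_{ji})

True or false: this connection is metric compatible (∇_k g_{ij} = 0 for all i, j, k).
Using ∇_k g_{ij} = ∂_k g_{ij} - Γ^m_{ki} g_{mj} - Γ^m_{kj} g_{im}:
∇_x g_{xx} = (0) - (2*x) - (2*x) = -4*x ≠ 0
So the connection is not metric compatible (it is not the Levi-Civita connection).
False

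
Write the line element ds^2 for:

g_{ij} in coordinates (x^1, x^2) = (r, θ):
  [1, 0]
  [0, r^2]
ds^2 = g_{ij} dx^i dx^j; only the non-zero components contribute.
ds^2 = dr^2 + r^2 dθ^2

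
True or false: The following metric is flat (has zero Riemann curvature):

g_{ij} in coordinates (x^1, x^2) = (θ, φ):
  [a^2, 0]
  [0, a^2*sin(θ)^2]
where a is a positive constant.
Non-zero Christoffel symbols:
Γ^θ_{φ φ} = -sin(2*θ)/2
Γ^φ_{θ φ} = 1/tan(θ)
Ricci tensor: R_{θθ} = 1, R_{θφ} = 0, R_{φφ} = sin(θ)^2
The Ricci tensor is non-zero, so the Riemann tensor is non-zero: not flat.
False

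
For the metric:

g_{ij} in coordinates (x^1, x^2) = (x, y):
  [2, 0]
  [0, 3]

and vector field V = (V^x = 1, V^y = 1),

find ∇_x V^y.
All Christoffel symbols are zero.
∇_x V^y = ∂_x V^y + Γ^y_{x j} V^j
  = (0) + (0)(1) + (0)(1)
  = 0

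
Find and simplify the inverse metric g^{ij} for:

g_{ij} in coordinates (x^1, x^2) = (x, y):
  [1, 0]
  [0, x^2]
The metric is diagonal, so g^{ij} is diagonal with entries 1/g_{ii}: diag(1, 1/(x^2)).
g^{ij}:
  [1, 0]
  [0, 1/x^2]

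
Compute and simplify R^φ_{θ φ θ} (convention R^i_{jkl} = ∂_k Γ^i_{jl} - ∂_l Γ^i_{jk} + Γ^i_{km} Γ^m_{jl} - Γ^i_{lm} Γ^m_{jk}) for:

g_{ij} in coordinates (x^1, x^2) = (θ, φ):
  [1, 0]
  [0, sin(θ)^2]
Non-zero Christoffel symbols (Γ^k_{ij} = Γ^k_{ji}):
Γ^θ_{φ φ} = -sin(2*θ)/2
Γ^φ_{θ φ} = 1/tan(θ)
R^φ_{θ φ θ} = ∂_φ Γ^φ_{θ θ} - ∂_θ Γ^φ_{θ φ} + Γ^φ_{φ m} Γ^m_{θ θ} - Γ^φ_{θ m} Γ^m_{θ φ}
  = (0) - (-1/sin(θ)^2) + (0) - (1/tan(θ)^2) = 1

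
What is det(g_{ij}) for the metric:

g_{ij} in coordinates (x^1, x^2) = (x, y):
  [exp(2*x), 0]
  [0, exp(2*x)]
For a 2×2 metric: det(g) = g_{11}·g_{22} - g_{12}·g_{21}
= (exp(2*x))·(exp(2*x)) - (0)·(0)
= exp(4*x) - 0
det(g) = exp(4*x)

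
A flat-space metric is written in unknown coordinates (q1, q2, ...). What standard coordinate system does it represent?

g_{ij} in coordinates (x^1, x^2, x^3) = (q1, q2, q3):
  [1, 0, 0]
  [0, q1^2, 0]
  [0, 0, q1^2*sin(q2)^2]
The line element ds^2 = dq1^2 + q1^2 dq2^2 + q1^2 sin(q2)^2 dq3^2 is dr^2 + r^2 dθ^2 + r^2 sin(θ)^2 dφ^2 with q1 = r, q2 = θ, q3 = φ.
spherical coordinates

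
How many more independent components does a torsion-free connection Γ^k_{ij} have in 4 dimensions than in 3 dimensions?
Independent components in n dimensions: n × n(n+1)/2 = n^2(n+1)/2.
4D: 4 × 10 = 40
3D: 3 × 6 = 18
Difference = 40 - 18 = 22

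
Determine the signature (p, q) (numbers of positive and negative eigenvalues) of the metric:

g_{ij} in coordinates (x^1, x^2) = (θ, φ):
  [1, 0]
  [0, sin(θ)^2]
The metric is diagonal, so its eigenvalues are the diagonal entries: 1, sin(θ)^2 (at a generic point, where coordinate-dependent entries are positive).
2 positive, 0 negative.
(2, 0) - Riemannian (positive definite)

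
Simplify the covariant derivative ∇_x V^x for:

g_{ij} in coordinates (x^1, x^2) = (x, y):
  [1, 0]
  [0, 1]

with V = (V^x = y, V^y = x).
All Christoffel symbols are zero.
∇_x V^x = ∂_x V^x + Γ^x_{x j} V^j
  = (0) + (0)(y) + (0)(x)
  = 0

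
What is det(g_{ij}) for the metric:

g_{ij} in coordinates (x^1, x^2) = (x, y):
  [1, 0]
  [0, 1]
For a 2×2 metric: det(g) = g_{11}·g_{22} - g_{12}·g_{21}
= (1)·(1) - (0)·(0)
= 1 - 0
det(g) = 1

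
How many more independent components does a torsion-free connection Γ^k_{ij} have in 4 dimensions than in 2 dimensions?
Independent components in n dimensions: n × n(n+1)/2 = n^2(n+1)/2.
4D: 4 × 10 = 40
2D: 2 × 3 = 6
Difference = 40 - 6 = 34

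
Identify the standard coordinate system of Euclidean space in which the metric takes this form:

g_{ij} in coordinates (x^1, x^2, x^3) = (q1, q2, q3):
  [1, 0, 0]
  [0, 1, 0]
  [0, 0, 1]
All components are constant and the metric is the identity, i.e. orthonormal rectilinear coordinates.
Cartesian (3D) coordinates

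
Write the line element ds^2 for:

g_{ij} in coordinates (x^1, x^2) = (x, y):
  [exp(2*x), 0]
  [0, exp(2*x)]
ds^2 = g_{ij} dx^i dx^j; only the non-zero components contribute.
ds^2 = exp(2*x) dx^2 + exp(2*x) dy^2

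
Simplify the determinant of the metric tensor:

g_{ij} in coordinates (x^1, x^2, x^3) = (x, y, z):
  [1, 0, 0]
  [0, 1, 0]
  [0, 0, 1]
Diagonal metric: det(g) = g_{11}·g_{22}·g_{33}
= (1)·(1)·(1)
det(g) = 1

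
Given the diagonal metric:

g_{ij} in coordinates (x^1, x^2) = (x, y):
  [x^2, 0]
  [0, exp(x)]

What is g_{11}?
With x^1 = x, x^2 = y, g_{11} = g_{xx} is the row-1, column-1 entry of the matrix.
g_{11} = x^2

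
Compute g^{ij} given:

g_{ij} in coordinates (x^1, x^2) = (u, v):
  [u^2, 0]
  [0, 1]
The metric is diagonal, so g^{ij} is diagonal with entries 1/g_{ii}: diag(1/(u^2), 1).
g^{ij}:
  [1/u^2, 0]
  [0, 1]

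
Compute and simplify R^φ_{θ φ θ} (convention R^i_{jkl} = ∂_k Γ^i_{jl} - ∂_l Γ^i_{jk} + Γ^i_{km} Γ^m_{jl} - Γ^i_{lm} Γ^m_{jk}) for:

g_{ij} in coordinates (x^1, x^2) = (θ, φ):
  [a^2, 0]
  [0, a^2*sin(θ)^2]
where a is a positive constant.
Non-zero Christoffel symbols (Γ^k_{ij} = Γ^k_{ji}):
Γ^θ_{φ φ} = -sin(2*θ)/2
Γ^φ_{θ φ} = 1/tan(θ)
R^φ_{θ φ θ} = ∂_φ Γ^φ_{θ θ} - ∂_θ Γ^φ_{θ φ} + Γ^φ_{φ m} Γ^m_{θ θ} - Γ^φ_{θ m} Γ^m_{θ φ}
  = (0) - (-1/sin(θ)^2) + (0) - (1/tan(θ)^2) = 1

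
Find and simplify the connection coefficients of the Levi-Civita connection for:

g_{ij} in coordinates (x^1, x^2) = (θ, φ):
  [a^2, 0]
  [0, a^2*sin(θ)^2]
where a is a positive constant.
Using Γ^k_{ij} = (1/2) g^{km} (∂_i g_{mj} + ∂_j g_{mi} - ∂_m g_{ij}); the metric is diagonal, so only the m = k term contributes.
Non-zero symbols (using the symmetry Γ^k_{ij} = Γ^k_{ji}):
Γ^θ_{φ φ} = (1/2) g^{θθ} (∂_φ g_{θφ} + ∂_φ g_{θφ} - ∂_θ g_{φφ}) = (1/2)(1/a^2)((0) + (0) - (a^2*sin(2*θ))) = -sin(2*θ)/2
Γ^φ_{θ φ} = (1/2) g^{φφ} (∂_θ g_{φφ} + ∂_φ g_{φθ} - ∂_φ g_{θφ}) = (1/2)(1/(a^2*sin(θ)^2))((a^2*sin(2*θ)) + (0) - (0)) = 1/tan(θ)
All other Christoffel symbols are zero.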